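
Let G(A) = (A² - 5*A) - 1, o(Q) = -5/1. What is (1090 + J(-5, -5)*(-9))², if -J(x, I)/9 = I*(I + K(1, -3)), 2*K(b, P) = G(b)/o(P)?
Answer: 33930625/4 ≈ 8.4827e+6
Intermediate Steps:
o(Q) = -5 (o(Q) = -5*1 = -5)
G(A) = -1 + A² - 5*A
K(b, P) = ⅒ + b/2 - b²/10 (K(b, P) = ((-1 + b² - 5*b)/(-5))/2 = ((-1 + b² - 5*b)*(-⅕))/2 = (⅕ + b - b²/5)/2 = ⅒ + b/2 - b²/10)
J(x, I) = -9*I*(½ + I) (J(x, I) = -9*I*(I + (⅒ + (½)*1 - ⅒*1²)) = -9*I*(I + (⅒ + ½ - ⅒*1)) = -9*I*(I + (⅒ + ½ - ⅒)) = -9*I*(I + ½) = -9*I*(½ + I))
(1090 + J(-5, -5)*(-9))² = (1090 - 9/2*(-5)*(1 + 2*(-5))*(-9))² = (1090 - 9/2*(-5)*(1 - 10)*(-9))² = (1090 - 9/2*(-5)*(-9)*(-9))² = (1090 - 405/2*(-9))² = (1090 + 3645/2)² = (5825/2)² = 33930625/4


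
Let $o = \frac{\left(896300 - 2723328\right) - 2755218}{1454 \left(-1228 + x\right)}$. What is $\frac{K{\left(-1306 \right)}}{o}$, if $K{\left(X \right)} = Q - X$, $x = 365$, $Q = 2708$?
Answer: $\frac{2518387614}{2291123} \approx 1099.2$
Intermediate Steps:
$o = \frac{2291123}{627401}$ ($o = \frac{\left(896300 - 2723328\right) - 2755218}{1454 \left(-1228 + 365\right)} = \frac{-1827028 - 2755218}{1454 \left(-863\right)} = - \frac{4582246}{-1254802} = \left(-4582246\right) \left(- \frac{1}{1254802}\right) = \frac{2291123}{627401} \approx 3.6518$)
$K{\left(X \right)} = 2708 - X$
$\frac{K{\left(-1306 \right)}}{o} = \frac{2708 - -1306}{\frac{2291123}{627401}} = \left(2708 + 1306\right) \frac{627401}{2291123} = 4014 \cdot \frac{627401}{2291123} = \frac{2518387614}{2291123}$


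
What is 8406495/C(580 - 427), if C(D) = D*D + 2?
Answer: 8406495/23411 ≈ 359.08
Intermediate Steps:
C(D) = 2 + D² (C(D) = D² + 2 = 2 + D²)
8406495/C(580 - 427) = 8406495/(2 + (580 - 427)²) = 8406495/(2 + 153²) = 8406495/(2 + 23409) = 8406495/23411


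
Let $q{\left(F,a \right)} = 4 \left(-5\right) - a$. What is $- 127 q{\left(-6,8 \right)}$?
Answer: $3556$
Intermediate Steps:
$q{\left(F,a \right)} = -20 - a$
$- 127 q{\left(-6,8 \right)} = - 127 \left(-20 - 8\right) = \left(-127\right) \left(-28\right) = 3556$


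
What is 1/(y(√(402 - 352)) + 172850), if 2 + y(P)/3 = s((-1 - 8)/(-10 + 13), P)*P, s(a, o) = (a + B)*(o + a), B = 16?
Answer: 87397/15276128993 + 585*√2/30552257986 ≈ 5.7482e-6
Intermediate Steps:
s(a, o) = (16 + a)*(a + o) (s(a, o) = (a + 16)*(o + a) = (16 + a)*(a + o))
y(P) = -6 + 3*P*(-39 + 13*P) (y(P) = -6 + 3*((((-1 - 8)/(-10 + 13))² + 16*((-1 - 8)/(-10 + 13)) + 16*P + ((-1 - 8)/(-10 + 13))*P)*P) = -6 + 3*(((-9/3)² + 16*(-9/3) + 16*P + (-9/3)*P)*P) = -6 + 3*(((-9*⅓)² + 16*(-9*⅓) + 16*P + (-9*⅓)*P)*P) = -6 + 3*(((-3)² + 16*(-3) + 16*P - 3*P)*P) = -6 + 3*((9 - 48 + 16*P - 3*P)*P) = -6 + 3*((-39 + 13*P)*P) = -6 + 3*(P*(-39 + 13*P)) = -6 + 3*P*(-39 + 13*P))
1/(y(√(402 - 352)) + 172850) = 1/((-6 + 39*√(402 - 352)*(-3 + √(402 - 352))) + 172850) = 1/((-6 + 39*√50*(-3 + √50)) + 172850) = 1/((-6 + 39*(5*√2)*(-3 + 5*√2)) + 172850) = 1/((-6 + 195*√2*(-3 + 5*√2)) + 172850) = 1/(172844 + 195*√2*(-3 + 5*√2))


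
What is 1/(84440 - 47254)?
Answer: 1/37186 ≈ 2.6892e-5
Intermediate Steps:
1/(84440 - 47254) = 1/37186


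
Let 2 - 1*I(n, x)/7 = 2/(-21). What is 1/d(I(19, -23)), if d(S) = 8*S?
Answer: 3/352 ≈ 0.0085227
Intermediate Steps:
I(n, x) = 44/3 (I(n, x) = 14 - 14/(-21) = 14 - 14*(-1)/21 = 14 - 7*(-2/21) = 14 + 2/3 = 44/3)
1/d(I(19, -23)) = 1/(8*(44/3)) = 1/(352/3) = 3/352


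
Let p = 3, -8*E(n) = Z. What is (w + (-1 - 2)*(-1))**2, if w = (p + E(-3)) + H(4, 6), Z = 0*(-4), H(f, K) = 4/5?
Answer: 1156/25 ≈ 46.240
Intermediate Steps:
H(f, K) = 4/5 (H(f, K) = 4*(1/5) = 4/5)
Z = 0
E(n) = 0 (E(n) = -1/8*0 = 0)
w = 19/5 (w = (3 + 0) + 4/5 = 3 + 4/5 = 19/5 ≈ 3.8000)
(w + (-1 - 2)*(-1))**2 = (19/5 + (-1 - 2)*(-1))**2 = (19/5 - 3*(-1))**2 = (19/5 + 3)**2 = (34/5)**2 = 1156/25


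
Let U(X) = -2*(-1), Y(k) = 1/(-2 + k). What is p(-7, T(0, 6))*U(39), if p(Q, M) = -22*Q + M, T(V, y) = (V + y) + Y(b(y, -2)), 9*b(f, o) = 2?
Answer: 2551/8 ≈ 318.88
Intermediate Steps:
b(f, o) = 2/9 (b(f, o) = (⅑)*2 = 2/9)
T(V, y) = -9/16 + V + y (T(V, y) = (V + y) + 1/(-2 + 2/9) = (V + y) + 1/(-16/9) = (V + y) - 9/16 = -9/16 + V + y)
p(Q, M) = M - 22*Q
U(X) = 2
p(-7, T(0, 6))*U(39) = ((-9/16 + 0 + 6) - 22*(-7))*2 = (87/16 + 154)*2 = (2551/16)*2 = 2551/8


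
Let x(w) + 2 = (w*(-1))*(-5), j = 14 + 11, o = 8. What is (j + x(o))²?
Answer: 3969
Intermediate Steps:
j = 25
x(w) = -2 + 5*w (x(w) = -2 + (w*(-1))*(-5) = -2 - w*(-5) = -2 + 5*w)
(j + x(o))² = (25 + (-2 + 5*8))² = (25 + (-2 + 40))² = (25 + 38)² = 63² = 3969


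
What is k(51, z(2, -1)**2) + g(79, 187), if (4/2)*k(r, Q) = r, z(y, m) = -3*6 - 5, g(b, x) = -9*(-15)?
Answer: 321/2 ≈ 160.50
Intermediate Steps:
g(b, x) = 135
z(y, m) = -23 (z(y, m) = -18 - 5 = -23)
k(r, Q) = r/2
k(51, z(2, -1)**2) + g(79, 187) = (1/2)*51 + 135 = 51/2 + 135 = 321/2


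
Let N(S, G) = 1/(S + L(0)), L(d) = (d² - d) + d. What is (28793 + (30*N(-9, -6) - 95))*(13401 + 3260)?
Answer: 1434245524/3 ≈ 4.7808e+8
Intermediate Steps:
L(d) = d²
N(S, G) = 1/S (N(S, G) = 1/(S + 0²) = 1/(S + 0) = 1/S)
(28793 + (30*N(-9, -6) - 95))*(13401 + 3260) = (28793 + (30/(-9) - 95))*(13401 + 3260) = (28793 + (30*(-⅑) - 95))*16661 = (28793 + (-10/3 - 95))*16661 = (28793 - 295/3)*16661 = (86084/3)*16661 = 1434245524/3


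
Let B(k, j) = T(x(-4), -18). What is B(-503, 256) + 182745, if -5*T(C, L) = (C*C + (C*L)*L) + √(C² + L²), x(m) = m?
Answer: 183001 - 2*√85/5 ≈ 1.8300e+5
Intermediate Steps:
T(C, L) = -C²/5 - √(C² + L²)/5 - C*L²/5 (T(C, L) = -((C*C + (C*L)*L) + √(C² + L²))/5 = -((C² + C*L²) + √(C² + L²))/5 = -(C² + √(C² + L²) + C*L²)/5 = -C²/5 - √(C² + L²)/5 - C*L²/5)
B(k, j) = 256 - 2*√85/5 (B(k, j) = -⅕*(-4)² - √((-4)² + (-18)²)/5 - ⅕*(-4)*(-18)² = -⅕*16 - √(16 + 324)/5 - ⅕*(-4)*324 = -16/5 - 2*√85/5 + 1296/5 = 256 - 2*√85/5)
B(-503, 256) + 182745 = (256 - 2*√85/5) + 182745 = 183001 - 2*√85/5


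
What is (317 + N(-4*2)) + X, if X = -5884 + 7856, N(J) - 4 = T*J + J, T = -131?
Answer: 3333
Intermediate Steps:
N(J) = 4 - 130*J (N(J) = 4 + (-131*J + J) = 4 - 130*J)
X = 1972
(317 + N(-4*2)) + X = (317 + (4 - (-520)*2)) + 1972 = (317 + (4 - 130*(-8))) + 1972 = (317 + (4 + 1040)) + 1972 = (317 + 1044) + 1972 = 1361 + 1972 = 3333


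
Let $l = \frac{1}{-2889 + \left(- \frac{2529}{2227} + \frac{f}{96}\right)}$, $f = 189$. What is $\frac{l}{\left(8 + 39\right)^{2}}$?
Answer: $- \frac{71264}{454661511507} \approx -1.5674 \cdot 10^{-7}$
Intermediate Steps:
$l = - \frac{71264}{205822323}$ ($l = \frac{1}{-2889 + \left(- \frac{2529}{2227} + \frac{189}{96}\right)} = \frac{1}{-2889 + \left(\left(-2529\right) \frac{1}{2227} + 189 \cdot \frac{1}{96}\right)} = \frac{1}{-2889 + \left(- \frac{2529}{2227} + \frac{63}{32}\right)} = \frac{1}{-2889 + \frac{59373}{71264}} = \frac{1}{- \frac{205822323}{71264}} = - \frac{71264}{205822323} \approx -0.00034624$)
$\frac{l}{\left(8 + 39\right)^{2}} = - \frac{71264}{205822323 \left(8 + 39\right)^{2}} = - \frac{71264}{205822323 \cdot 47^{2}} = - \frac{71264}{205822323 \cdot 2209} = \left(- \frac{71264}{205822323}\right) \frac{1}{2209} = - \frac{71264}{454661511507}$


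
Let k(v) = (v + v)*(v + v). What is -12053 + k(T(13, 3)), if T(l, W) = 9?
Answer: -11729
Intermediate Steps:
k(v) = 4*v² (k(v) = (2*v)*(2*v) = 4*v²)
-12053 + k(T(13, 3)) = -12053 + 4*9² = -12053 + 4*81 = -12053 + 324 = -11729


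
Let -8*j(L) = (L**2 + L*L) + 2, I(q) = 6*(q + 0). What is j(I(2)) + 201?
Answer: 659/4 ≈ 164.75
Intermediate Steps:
I(q) = 6*q
j(L) = -1/4 - L**2/4 (j(L) = -((L**2 + L*L) + 2)/8 = -((L**2 + L**2) + 2)/8 = -(2*L**2 + 2)/8 = -(2 + 2*L**2)/8 = -1/4 - L**2/4)
j(I(2)) + 201 = (-1/4 - (6*2)**2/4) + 201 = (-1/4 - 1/4*12**2) + 201 = (-1/4 - 1/4*144) + 201 = (-1/4 - 36) + 201 = -145/4 + 201 = 659/4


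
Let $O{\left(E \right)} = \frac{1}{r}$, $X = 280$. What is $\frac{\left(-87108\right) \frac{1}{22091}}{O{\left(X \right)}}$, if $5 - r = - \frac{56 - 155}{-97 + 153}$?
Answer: $- \frac{563091}{44182} \approx -12.745$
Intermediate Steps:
$r = \frac{181}{56}$ ($r = 5 - - \frac{56 - 155}{-97 + 153} = 5 - - \frac{-99}{56} = 5 - \left(-1\right) \left(- \frac{99}{56}\right) = 5 - \frac{99}{56} = \frac{181}{56} \approx 3.2321$)
$O{\left(E \right)} = \frac{56}{181}$ ($O{\left(E \right)} = \frac{1}{\frac{181}{56}} = \frac{56}{181}$)
$\frac{\left(-87108\right) \frac{1}{22091}}{O{\left(X \right)}} = \frac{\left(-87108\right) \frac{1}{22091}}{\frac{56}{181}} = \left(-87108\right) \frac{1}{22091} \cdot \frac{181}{56} = \left(- \frac{87108}{22091}\right) \frac{181}{56} = - \frac{563091}{44182}$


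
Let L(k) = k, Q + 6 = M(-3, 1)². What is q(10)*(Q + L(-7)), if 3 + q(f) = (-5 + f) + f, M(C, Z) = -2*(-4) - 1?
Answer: 432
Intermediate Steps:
M(C, Z) = 7 (M(C, Z) = 8 - 1 = 7)
Q = 43 (Q = -6 + 7² = -6 + 49 = 43)
q(f) = -8 + 2*f (q(f) = -3 + ((-5 + f) + f) = -3 + (-5 + 2*f) = -8 + 2*f)
q(10)*(Q + L(-7)) = (-8 + 2*10)*(43 - 7) = (-8 + 20)*36 = 12*36 = 432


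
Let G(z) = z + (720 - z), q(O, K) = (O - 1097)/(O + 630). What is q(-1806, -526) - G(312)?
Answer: -843817/1176 ≈ -717.53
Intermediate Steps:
q(O, K) = (-1097 + O)/(630 + O)
G(z) = 720
q(-1806, -526) - G(312) = (-1097 - 1806)/(630 - 1806) - 1*720 = -2903/(-1176) - 720 = -1/1176*(-2903) - 720 = 2903/1176 - 720 = -843817/1176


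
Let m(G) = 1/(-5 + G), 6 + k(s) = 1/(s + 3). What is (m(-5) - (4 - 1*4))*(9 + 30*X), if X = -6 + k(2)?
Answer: 69/2 ≈ 34.500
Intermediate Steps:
k(s) = -6 + 1/(3 + s) (k(s) = -6 + 1/(s + 3) = -6 + 1/(3 + s))
X = -59/5 (X = -6 + (-17 - 6*2)/(3 + 2) = -6 + (-17 - 12)/5 = -6 + (1/5)*(-29) = -6 - 29/5 = -59/5 ≈ -11.800)
(m(-5) - (4 - 1*4))*(9 + 30*X) = (1/(-5 - 5) - (4 - 1*4))*(9 + 30*(-59/5)) = (1/(-10) - (4 - 4))*(9 - 354) = (-1/10 - 1*0)*(-345) = (-1/10 + 0)*(-345) = -1/10*(-345) = 69/2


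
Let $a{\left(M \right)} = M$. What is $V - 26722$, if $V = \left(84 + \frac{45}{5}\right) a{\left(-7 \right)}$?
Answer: $-27373$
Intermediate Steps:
$V = -651$ ($V = \left(84 + \frac{45}{5}\right) \left(-7\right) = \left(84 + 45 \cdot \frac{1}{5}\right) \left(-7\right) = \left(84 + 9\right) \left(-7\right) = 93 \left(-7\right) = -651$)
$V - 26722 = -651 - 26722 = -27373$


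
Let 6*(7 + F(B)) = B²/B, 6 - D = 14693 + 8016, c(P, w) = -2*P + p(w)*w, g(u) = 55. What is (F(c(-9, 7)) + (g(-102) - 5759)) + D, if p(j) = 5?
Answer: -170431/6 ≈ -28405.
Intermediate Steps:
c(P, w) = -2*P + 5*w
D = -22703 (D = 6 - (14693 + 8016) = 6 - 1*22709 = 6 - 22709 = -22703)
F(B) = -7 + B/6 (F(B) = -7 + (B²/B)/6 = -7 + B/6)
(F(c(-9, 7)) + (g(-102) - 5759)) + D = ((-7 + (-2*(-9) + 5*7)/6) + (55 - 5759)) - 22703 = ((-7 + (18 + 35)/6) - 5704) - 22703 = ((-7 + (⅙)*53) - 5704) - 22703 = ((-7 + 53/6) - 5704) - 22703 = (11/6 - 5704) - 22703 = -34213/6 - 22703 = -170431/6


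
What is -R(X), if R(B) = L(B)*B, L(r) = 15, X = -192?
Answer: 2880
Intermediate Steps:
R(B) = 15*B
-R(X) = -15*(-192) = -1*(-2880) = 2880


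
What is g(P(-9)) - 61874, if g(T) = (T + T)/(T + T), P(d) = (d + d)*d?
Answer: -61873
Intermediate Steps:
P(d) = 2*d**2 (P(d) = (2*d)*d = 2*d**2)
g(T) = 1 (g(T) = (2*T)/((2*T)) = (2*T)*(1/(2*T)) = 1)
g(P(-9)) - 61874 = 1 - 61874 = -61873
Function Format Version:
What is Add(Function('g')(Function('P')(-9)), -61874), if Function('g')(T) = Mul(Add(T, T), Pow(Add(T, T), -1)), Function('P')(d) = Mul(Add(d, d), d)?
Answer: -61873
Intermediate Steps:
Function('P')(d) = Mul(2, Pow(d, 2)) (Function('P')(d) = Mul(Mul(2, d), d) = Mul(2, Pow(d, 2)))
Function('g')(T) = 1 (Function('g')(T) = Mul(Mul(2, T), Pow(Mul(2, T), -1)) = Mul(Mul(2, T), Mul(Rational(1, 2), Pow(T, -1))) = 1)
Add(Function('g')(Function('P')(-9)), -61874) = Add(1, -61874) = -61873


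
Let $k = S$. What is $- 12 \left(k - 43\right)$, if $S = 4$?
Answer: $468$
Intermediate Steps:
$k = 4$
$- 12 \left(k - 43\right) = - 12 \left(4 - 43\right) = \left(-12\right) \left(-39\right) = 468$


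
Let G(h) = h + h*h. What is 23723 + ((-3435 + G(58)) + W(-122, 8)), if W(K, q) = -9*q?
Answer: 23638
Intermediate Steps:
G(h) = h + h²
23723 + ((-3435 + G(58)) + W(-122, 8)) = 23723 + ((-3435 + 58*(1 + 58)) - 9*8) = 23723 + ((-3435 + 58*59) - 72) = 23723 + ((-3435 + 3422) - 72) = 23723 + (-13 - 72) = 23723 - 85 = 23638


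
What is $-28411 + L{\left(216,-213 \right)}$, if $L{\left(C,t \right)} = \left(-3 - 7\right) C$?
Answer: $-30571$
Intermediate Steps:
$L{\left(C,t \right)} = - 10 C$
$-28411 + L{\left(216,-213 \right)} = -28411 - 2160 = -30571$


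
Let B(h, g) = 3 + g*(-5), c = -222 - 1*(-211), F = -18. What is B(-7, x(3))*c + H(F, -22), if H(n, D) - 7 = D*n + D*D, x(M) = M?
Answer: 1019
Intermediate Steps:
H(n, D) = 7 + D² + D*n (H(n, D) = 7 + (D*n + D*D) = 7 + (D*n + D²) = 7 + (D² + D*n) = 7 + D² + D*n)
c = -11 (c = -222 + 211 = -11)
B(h, g) = 3 - 5*g
B(-7, x(3))*c + H(F, -22) = (3 - 5*3)*(-11) + (7 + (-22)² - 22*(-18)) = (3 - 15)*(-11) + (7 + 484 + 396) = -12*(-11) + 887 = 132 + 887 = 1019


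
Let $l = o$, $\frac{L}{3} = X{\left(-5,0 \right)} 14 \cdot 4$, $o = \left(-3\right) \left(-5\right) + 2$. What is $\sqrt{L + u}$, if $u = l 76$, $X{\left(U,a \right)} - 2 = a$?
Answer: $2 \sqrt{407} \approx 40.349$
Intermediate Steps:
$X{\left(U,a \right)} = 2 + a$
$o = 17$ ($o = 15 + 2 = 17$)
$L = 336$ ($L = 3 \left(2 + 0\right) 14 \cdot 4 = 3 \cdot 2 \cdot 14 \cdot 4 = 3 \cdot 28 \cdot 4 = 3 \cdot 112 = 336$)
$l = 17$
$u = 1292$ ($u = 17 \cdot 76 = 1292$)
$\sqrt{L + u} = \sqrt{336 + 1292} = \sqrt{1628} = 2 \sqrt{407}$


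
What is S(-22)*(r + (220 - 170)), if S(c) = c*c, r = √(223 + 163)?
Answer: 24200 + 484*√386 ≈ 33709.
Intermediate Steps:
r = √386 ≈ 19.647
S(c) = c²
S(-22)*(r + (220 - 170)) = (-22)²*(√386 + (220 - 170)) = 484*(√386 + 50) = 484*(50 + √386) = 24200 + 484*√386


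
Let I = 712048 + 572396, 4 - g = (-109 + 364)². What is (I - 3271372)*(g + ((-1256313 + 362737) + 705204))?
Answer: 503473646704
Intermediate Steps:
g = -65021 (g = 4 - (-109 + 364)² = 4 - 1*255² = 4 - 1*65025 = 4 - 65025 = -65021)
I = 1284444
(I - 3271372)*(g + ((-1256313 + 362737) + 705204)) = (1284444 - 3271372)*(-65021 + ((-1256313 + 362737) + 705204)) = -1986928*(-65021 + (-893576 + 705204)) = -1986928*(-65021 - 188372) = -1986928*(-253393) = 503473646704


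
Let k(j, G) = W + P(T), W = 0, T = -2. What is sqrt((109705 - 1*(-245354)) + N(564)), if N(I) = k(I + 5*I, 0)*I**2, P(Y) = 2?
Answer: 3*sqrt(110139) ≈ 995.62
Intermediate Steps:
k(j, G) = 2 (k(j, G) = 0 + 2 = 2)
N(I) = 2*I**2
sqrt((109705 - 1*(-245354)) + N(564)) = sqrt((109705 - 1*(-245354)) + 2*564**2) = sqrt((109705 + 245354) + 2*318096) = sqrt(355059 + 636192) = sqrt(991251) = 3*sqrt(110139)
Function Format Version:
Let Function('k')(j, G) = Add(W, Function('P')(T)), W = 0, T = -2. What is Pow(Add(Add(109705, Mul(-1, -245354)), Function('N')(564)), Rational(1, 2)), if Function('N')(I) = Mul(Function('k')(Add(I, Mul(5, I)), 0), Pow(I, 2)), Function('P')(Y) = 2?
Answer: Mul(3, Pow(110139, Rational(1, 2))) ≈ 995.62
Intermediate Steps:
Function('k')(j, G) = 2 (Function('k')(j, G) = Add(0, 2) = 2)
Function('N')(I) = Mul(2, Pow(I, 2))
Pow(Add(Add(109705, Mul(-1, -245354)), Function('N')(564)), Rational(1, 2)) = Pow(Add(Add(109705, Mul(-1, -245354)), Mul(2, Pow(564, 2))), Rational(1, 2)) = Pow(Add(Add(109705, 245354), Mul(2, 318096)), Rational(1, 2)) = Pow(Add(355059, 636192), Rational(1, 2)) = Pow(991251, Rational(1, 2)) = Mul(3, Pow(110139, Rational(1, 2)))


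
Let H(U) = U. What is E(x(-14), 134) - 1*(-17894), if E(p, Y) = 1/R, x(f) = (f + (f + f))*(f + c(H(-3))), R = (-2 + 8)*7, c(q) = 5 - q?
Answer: 751549/42 ≈ 17894.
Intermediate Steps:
R = 42 (R = 6*7 = 42)
x(f) = 3*f*(8 + f) (x(f) = (f + (f + f))*(f + (5 - 1*(-3))) = (f + 2*f)*(f + (5 + 3)) = (3*f)*(f + 8) = (3*f)*(8 + f) = 3*f*(8 + f))
E(p, Y) = 1/42
E(x(-14), 134) - 1*(-17894) = 1/42 - 1*(-17894) = 1/42 + 17894 = 751549/42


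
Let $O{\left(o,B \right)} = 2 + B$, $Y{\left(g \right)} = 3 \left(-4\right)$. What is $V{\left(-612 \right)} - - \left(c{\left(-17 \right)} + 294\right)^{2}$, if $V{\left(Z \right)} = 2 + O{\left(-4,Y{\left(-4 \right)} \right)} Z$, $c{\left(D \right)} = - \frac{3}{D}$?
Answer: $\frac{26779259}{289} \approx 92662.0$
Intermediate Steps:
$Y{\left(g \right)} = -12$
$V{\left(Z \right)} = 2 - 10 Z$ ($V{\left(Z \right)} = 2 + \left(2 - 12\right) Z = 2 - 10 Z$)
$V{\left(-612 \right)} - - \left(c{\left(-17 \right)} + 294\right)^{2} = \left(2 - -6120\right) - - \left(- \frac{3}{-17} + 294\right)^{2} = \left(2 + 6120\right) - - \left(\left(-3\right) \left(- \frac{1}{17}\right) + 294\right)^{2} = 6122 - - \left(\frac{3}{17} + 294\right)^{2} = 6122 - - \left(\frac{5001}{17}\right)^{2} = 6122 - \left(-1\right) \frac{25010001}{289} = 6122 - - \frac{25010001}{289} = 6122 + \frac{25010001}{289} = \frac{26779259}{289}$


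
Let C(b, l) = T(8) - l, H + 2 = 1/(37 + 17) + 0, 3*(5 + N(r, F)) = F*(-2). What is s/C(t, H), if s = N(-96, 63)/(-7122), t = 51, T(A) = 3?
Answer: 423/319303 ≈ 0.0013248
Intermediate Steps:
N(r, F) = -5 - 2*F/3 (N(r, F) = -5 + (F*(-2))/3 = -5 + (-2*F)/3 = -5 - 2*F/3)
H = -107/54 (H = -2 + (1/(37 + 17) + 0) = -2 + (1/54 + 0) = -2 + 1/54 = -107/54 ≈ -1.9815)
C(b, l) = 3 - l
s = 47/7122 (s = (-5 - ⅔*63)/(-7122) = (-5 - 42)*(-1/7122) = -47*(-1/7122) = 47/7122 ≈ 0.0065993)
s/C(t, H) = 47/(7122*(3 - 1*(-107/54))) = 47/(7122*(3 + 107/54)) = 47/(7122*(269/54)) = (47/7122)*(54/269) = 423/319303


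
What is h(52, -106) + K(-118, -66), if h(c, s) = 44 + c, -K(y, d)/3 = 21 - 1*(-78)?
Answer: -201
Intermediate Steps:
K(y, d) = -297 (K(y, d) = -3*(21 - 1*(-78)) = -3*(21 + 78) = -3*99 = -297)
h(52, -106) + K(-118, -66) = (44 + 52) - 297 = 96 - 297 = -201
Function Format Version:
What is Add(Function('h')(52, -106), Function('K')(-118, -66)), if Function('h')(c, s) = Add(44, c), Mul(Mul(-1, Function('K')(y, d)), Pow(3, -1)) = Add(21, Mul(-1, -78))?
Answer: -201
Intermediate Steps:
Function('K')(y, d) = -297 (Function('K')(y, d) = Mul(-3, Add(21, Mul(-1, -78))) = Mul(-3, Add(21, 78)) = Mul(-3, 99) = -297)
Add(Function('h')(52, -106), Function('K')(-118, -66)) = Add(Add(44, 52), -297) = Add(96, -297) = -201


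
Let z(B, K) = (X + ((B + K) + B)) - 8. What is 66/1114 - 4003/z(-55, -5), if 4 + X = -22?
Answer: 2234588/82993 ≈ 26.925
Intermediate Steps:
X = -26 (X = -4 - 22 = -26)
z(B, K) = -34 + K + 2*B (z(B, K) = (-26 + ((B + K) + B)) - 8 = (-26 + (K + 2*B)) - 8 = (-26 + K + 2*B) - 8 = -34 + K + 2*B)
66/1114 - 4003/z(-55, -5) = 66/1114 - 4003/(-34 - 5 + 2*(-55)) = 66*(1/1114) - 4003/(-34 - 5 - 110) = 33/557 - 4003/(-149) = 33/557 - 4003*(-1/149) = 33/557 + 4003/149 = 2234588/82993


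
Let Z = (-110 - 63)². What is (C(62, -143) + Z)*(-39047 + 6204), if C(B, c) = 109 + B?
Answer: -988574300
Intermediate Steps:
Z = 29929 (Z = (-173)² = 29929)
(C(62, -143) + Z)*(-39047 + 6204) = ((109 + 62) + 29929)*(-39047 + 6204) = (171 + 29929)*(-32843) = 30100*(-32843) = -988574300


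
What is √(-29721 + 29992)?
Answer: √271 ≈ 16.462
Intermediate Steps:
√(-29721 + 29992) = √271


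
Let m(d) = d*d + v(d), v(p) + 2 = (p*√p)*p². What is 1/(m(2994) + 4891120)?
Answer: -6927577/1078282548335643011566174 + 6709580946*√2994/539141274167821505783087 ≈ 6.8095e-13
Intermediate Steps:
v(p) = -2 + p^(7/2) (v(p) = -2 + (p*√p)*p² = -2 + p^(3/2)*p² = -2 + p^(7/2))
m(d) = -2 + d² + d^(7/2) (m(d) = d*d + (-2 + d^(7/2)) = d² + (-2 + d^(7/2)) = -2 + d² + d^(7/2))
1/(m(2994) + 4891120) = 1/((-2 + 2994² + 2994^(7/2)) + 4891120) = 1/((-2 + 8964036 + 26838323784*√2994) + 4891120) = 1/((8964034 + 26838323784*√2994) + 4891120) = 1/(13855154 + 26838323784*√2994)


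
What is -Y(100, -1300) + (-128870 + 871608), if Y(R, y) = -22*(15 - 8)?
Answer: 742892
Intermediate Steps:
Y(R, y) = -154 (Y(R, y) = -22*7 = -154)
-Y(100, -1300) + (-128870 + 871608) = -1*(-154) + (-128870 + 871608) = 154 + 742738 = 742892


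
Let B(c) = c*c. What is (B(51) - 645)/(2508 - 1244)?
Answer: 489/316 ≈ 1.5475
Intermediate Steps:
B(c) = c**2
(B(51) - 645)/(2508 - 1244) = (51**2 - 645)/(2508 - 1244) = (2601 - 645)/1264 = 1956*(1/1264) = 489/316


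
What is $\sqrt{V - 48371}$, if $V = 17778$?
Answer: $i \sqrt{30593} \approx 174.91 i$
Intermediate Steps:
$\sqrt{V - 48371} = \sqrt{17778 - 48371} = \sqrt{-30593} = i \sqrt{30593}$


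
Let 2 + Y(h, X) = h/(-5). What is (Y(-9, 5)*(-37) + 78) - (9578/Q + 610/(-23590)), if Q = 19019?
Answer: 2721504836/32047015 ≈ 84.922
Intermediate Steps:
Y(h, X) = -2 - h/5 (Y(h, X) = -2 + h/(-5) = -2 + h*(-⅕) = -2 - h/5)
(Y(-9, 5)*(-37) + 78) - (9578/Q + 610/(-23590)) = ((-2 - ⅕*(-9))*(-37) + 78) - (9578/19019 + 610/(-23590)) = ((-2 + 9/5)*(-37) + 78) - (9578*(1/19019) + 610*(-1/23590)) = (-⅕*(-37) + 78) - (9578/19019 - 61/2359) = (37/5 + 78) - 1*3062049/6409403 = 427/5 - 3062049/6409403 = 2721504836/32047015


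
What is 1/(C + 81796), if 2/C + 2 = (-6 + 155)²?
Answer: 22199/1815789406 ≈ 1.2226e-5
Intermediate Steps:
C = 2/22199 (C = 2/(-2 + (-6 + 155)²) = 2/(-2 + 149²) = 2/(-2 + 22201) = 2/22199 ≈ 9.0094e-5)
1/(C + 81796) = 1/(2/22199 + 81796) = 1/(1815789406/22199) = 22199/1815789406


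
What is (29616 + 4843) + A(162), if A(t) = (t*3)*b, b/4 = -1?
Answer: 32515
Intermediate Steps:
b = -4 (b = 4*(-1) = -4)
A(t) = -12*t (A(t) = (t*3)*(-4) = (3*t)*(-4) = -12*t)
(29616 + 4843) + A(162) = (29616 + 4843) - 12*162 = 34459 - 1944 = 32515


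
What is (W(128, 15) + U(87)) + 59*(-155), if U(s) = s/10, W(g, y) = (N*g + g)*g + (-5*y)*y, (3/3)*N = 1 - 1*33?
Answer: -5181653/10 ≈ -5.1817e+5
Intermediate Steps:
N = -32 (N = 1 - 1*33 = 1 - 33 = -32)
W(g, y) = -31*g² - 5*y² (W(g, y) = (-32*g + g)*g + (-5*y)*y = (-31*g)*g - 5*y² = -31*g² - 5*y²)
U(s) = s/10 (U(s) = s*(⅒) = s/10)
(W(128, 15) + U(87)) + 59*(-155) = ((-31*128² - 5*15²) + (⅒)*87) + 59*(-155) = ((-31*16384 - 5*225) + 87/10) - 9145 = ((-507904 - 1125) + 87/10) - 9145 = (-509029 + 87/10) - 9145 = -5090203/10 - 9145 = -5181653/10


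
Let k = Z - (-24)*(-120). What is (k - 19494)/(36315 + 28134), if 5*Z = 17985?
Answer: -569/1953 ≈ -0.29135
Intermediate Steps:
Z = 3597 (Z = (⅕)*17985 = 3597)
k = 717 (k = 3597 - (-24)*(-120) = 3597 - 1*2880 = 3597 - 2880 = 717)
(k - 19494)/(36315 + 28134) = (717 - 19494)/(36315 + 28134) = -18777/64449 = -18777*1/64449 = -569/1953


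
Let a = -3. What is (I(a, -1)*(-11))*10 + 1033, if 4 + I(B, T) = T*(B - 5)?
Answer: 593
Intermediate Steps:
I(B, T) = -4 + T*(-5 + B) (I(B, T) = -4 + T*(B - 5) = -4 + T*(-5 + B))
(I(a, -1)*(-11))*10 + 1033 = ((-4 - 5*(-1) - 3*(-1))*(-11))*10 + 1033 = ((-4 + 5 + 3)*(-11))*10 + 1033 = (4*(-11))*10 + 1033 = -44*10 + 1033 = -440 + 1033 = 593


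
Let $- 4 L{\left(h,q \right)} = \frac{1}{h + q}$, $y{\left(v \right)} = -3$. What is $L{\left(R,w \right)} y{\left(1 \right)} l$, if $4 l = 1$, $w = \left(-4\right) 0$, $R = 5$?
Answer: $\frac{3}{80} \approx 0.0375$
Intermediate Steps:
$w = 0$
$l = \frac{1}{4}$ ($l = \frac{1}{4} \cdot 1 = \frac{1}{4} \approx 0.25$)
$L{\left(h,q \right)} = - \frac{1}{4 \left(h + q\right)}$
$L{\left(R,w \right)} y{\left(1 \right)} l = - \frac{1}{4 \cdot 5 + 4 \cdot 0} \left(-3\right) \frac{1}{4} = - \frac{1}{20 + 0} \left(-3\right) \frac{1}{4} = - \frac{1}{20} \left(-3\right) \frac{1}{4} = \left(-1\right) \frac{1}{20} \left(-3\right) \frac{1}{4} = \left(- \frac{1}{20}\right) \left(-3\right) \frac{1}{4} = \frac{3}{20} \cdot \frac{1}{4} = \frac{3}{80}$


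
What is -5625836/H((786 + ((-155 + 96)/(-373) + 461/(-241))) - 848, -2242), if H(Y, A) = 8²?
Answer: -1406459/16 ≈ -87904.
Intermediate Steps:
H(Y, A) = 64
-5625836/H((786 + ((-155 + 96)/(-373) + 461/(-241))) - 848, -2242) = -5625836/64 = -5625836*1/64 = -1406459/16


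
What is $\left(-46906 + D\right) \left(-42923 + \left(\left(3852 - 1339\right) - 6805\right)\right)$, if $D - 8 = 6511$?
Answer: $1906872205$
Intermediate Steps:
$D = 6519$ ($D = 8 + 6511 = 6519$)
$\left(-46906 + D\right) \left(-42923 + \left(\left(3852 - 1339\right) - 6805\right)\right) = \left(-46906 + 6519\right) \left(-42923 + \left(\left(3852 - 1339\right) - 6805\right)\right) = - 40387 \left(-42923 + \left(2513 - 6805\right)\right) = - 40387 \left(-42923 - 4292\right) = \left(-40387\right) \left(-47215\right) = 1906872205$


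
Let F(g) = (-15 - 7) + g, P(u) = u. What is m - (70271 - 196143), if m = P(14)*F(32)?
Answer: 126012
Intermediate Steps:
F(g) = -22 + g
m = 140 (m = 14*(-22 + 32) = 14*10 = 140)
m - (70271 - 196143) = 140 - (70271 - 196143) = 140 - 1*(-125872) = 140 + 125872 = 126012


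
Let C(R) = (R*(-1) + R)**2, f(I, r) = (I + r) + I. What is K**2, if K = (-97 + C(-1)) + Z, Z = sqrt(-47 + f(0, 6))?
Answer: (97 - I*sqrt(41))**2 ≈ 9368.0 - 1242.2*I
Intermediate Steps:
f(I, r) = r + 2*I
Z = I*sqrt(41) (Z = sqrt(-47 + (6 + 2*0)) = sqrt(-47 + (6 + 0)) = sqrt(-47 + 6) = sqrt(-41) = I*sqrt(41) ≈ 6.4031*I)
C(R) = 0 (C(R) = (-R + R)**2 = 0**2 = 0)
K = -97 + I*sqrt(41) (K = (-97 + 0) + I*sqrt(41) = -97 + I*sqrt(41) ≈ -97.0 + 6.4031*I)
K**2 = (-97 + I*sqrt(41))**2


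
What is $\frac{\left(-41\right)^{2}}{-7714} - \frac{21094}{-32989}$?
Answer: $\frac{107264607}{254477146} \approx 0.42151$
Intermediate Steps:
$\frac{\left(-41\right)^{2}}{-7714} - \frac{21094}{-32989} = 1681 \left(- \frac{1}{7714}\right) - - \frac{21094}{32989} = - \frac{1681}{7714} + \frac{21094}{32989} = \frac{107264607}{254477146}$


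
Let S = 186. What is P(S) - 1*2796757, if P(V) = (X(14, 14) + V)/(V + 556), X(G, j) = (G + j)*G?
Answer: -1037596558/371 ≈ -2.7968e+6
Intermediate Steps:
X(G, j) = G*(G + j)
P(V) = (392 + V)/(556 + V) (P(V) = (14*(14 + 14) + V)/(V + 556) = (14*28 + V)/(556 + V) = (392 + V)/(556 + V))
P(S) - 1*2796757 = (392 + 186)/(556 + 186) - 1*2796757 = 578/742 - 2796757 = (1/742)*578 - 2796757 = 289/371 - 2796757 = -1037596558/371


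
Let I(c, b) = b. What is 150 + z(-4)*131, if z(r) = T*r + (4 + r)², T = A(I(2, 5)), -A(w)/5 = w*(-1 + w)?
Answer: 52550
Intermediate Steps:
A(w) = -5*w*(-1 + w)
T = -100 (T = 5*5*(1 - 1*5) = 5*5*(1 - 5) = 5*5*(-4) = -100)
z(r) = (4 + r)² - 100*r (z(r) = -100*r + (4 + r)² = (4 + r)² - 100*r)
150 + z(-4)*131 = 150 + ((4 - 4)² - 100*(-4))*131 = 150 + (0² + 400)*131 = 150 + (0 + 400)*131 = 150 + 400*131 = 150 + 52400 = 52550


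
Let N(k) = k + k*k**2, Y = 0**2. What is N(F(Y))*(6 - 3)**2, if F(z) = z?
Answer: 0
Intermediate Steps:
Y = 0
N(k) = k + k**3
N(F(Y))*(6 - 3)**2 = (0 + 0**3)*(6 - 3)**2 = (0 + 0)*3**2 = 0*9 = 0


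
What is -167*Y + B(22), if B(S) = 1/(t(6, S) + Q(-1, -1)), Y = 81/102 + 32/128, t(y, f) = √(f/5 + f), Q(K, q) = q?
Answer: -1505499/8636 + 2*√165/127 ≈ -174.13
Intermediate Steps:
t(y, f) = √30*√f/5 (t(y, f) = √(f*(⅕) + f) = √(f/5 + f) = √(6*f/5) = √30*√f/5)
Y = 71/68 (Y = 81*(1/102) + 32*(1/128) = 27/34 + ¼ = 71/68 ≈ 1.0441)
B(S) = 1/(-1 + √30*√S/5) (B(S) = 1/(√30*√S/5 - 1) = 1/(-1 + √30*√S/5))
-167*Y + B(22) = -167*71/68 + 5/(-5 + √30*√22) = -11857/68 + 5/(-5 + 2*√165)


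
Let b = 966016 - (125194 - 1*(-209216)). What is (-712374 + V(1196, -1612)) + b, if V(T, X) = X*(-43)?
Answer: -11452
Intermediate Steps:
V(T, X) = -43*X
b = 631606 (b = 966016 - (125194 + 209216) = 966016 - 1*334410 = 966016 - 334410 = 631606)
(-712374 + V(1196, -1612)) + b = (-712374 - 43*(-1612)) + 631606 = (-712374 + 69316) + 631606 = -643058 + 631606 = -11452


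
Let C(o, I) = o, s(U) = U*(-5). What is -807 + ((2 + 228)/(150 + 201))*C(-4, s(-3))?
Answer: -284177/351 ≈ -809.62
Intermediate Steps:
s(U) = -5*U
-807 + ((2 + 228)/(150 + 201))*C(-4, s(-3)) = -807 + ((2 + 228)/(150 + 201))*(-4) = -807 + (230/351)*(-4) = -807 - 920/351 = -284177/351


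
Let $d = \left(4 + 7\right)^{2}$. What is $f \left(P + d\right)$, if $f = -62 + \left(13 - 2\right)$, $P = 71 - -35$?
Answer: $-11577$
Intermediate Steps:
$P = 106$ ($P = 71 + 35 = 106$)
$d = 121$ ($d = 11^{2} = 121$)
$f = -51$ ($f = -62 + \left(13 - 2\right) = -62 + 11 = -51$)
$f \left(P + d\right) = - 51 \left(106 + 121\right) = \left(-51\right) 227 = -11577$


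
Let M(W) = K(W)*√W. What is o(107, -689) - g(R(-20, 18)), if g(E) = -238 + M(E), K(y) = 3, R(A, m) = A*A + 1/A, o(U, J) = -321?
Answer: -83 - 3*√39995/10 ≈ -143.00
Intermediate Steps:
R(A, m) = 1/A + A² (R(A, m) = A² + 1/A = 1/A + A²)
M(W) = 3*√W
g(E) = -238 + 3*√E
o(107, -689) - g(R(-20, 18)) = -321 - (-238 + 3*√((1 + (-20)³)/(-20))) = -321 - (-238 + 3*√(-(1 - 8000)/20)) = -321 - (-238 + 3*√(-1/20*(-7999))) = -321 - (-238 + 3*√(7999/20)) = -321 - (-238 + 3*(√39995/10)) = -321 - (-238 + 3*√39995/10) = -321 + (238 - 3*√39995/10) = -83 - 3*√39995/10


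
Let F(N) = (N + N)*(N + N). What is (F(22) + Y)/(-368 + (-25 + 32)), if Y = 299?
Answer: -2235/361 ≈ -6.1911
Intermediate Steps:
F(N) = 4*N² (F(N) = (2*N)*(2*N) = 4*N²)
(F(22) + Y)/(-368 + (-25 + 32)) = (4*22² + 299)/(-368 + (-25 + 32)) = (4*484 + 299)/(-368 + 7) = (1936 + 299)/(-361) = 2235*(-1/361) = -2235/361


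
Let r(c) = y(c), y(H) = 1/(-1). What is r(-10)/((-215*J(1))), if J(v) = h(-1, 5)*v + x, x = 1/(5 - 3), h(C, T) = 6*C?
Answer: -2/2365 ≈ -0.00084567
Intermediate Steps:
x = 1/2 ≈ 0.50000
y(H) = -1
J(v) = 1/2 - 6*v (J(v) = (6*(-1))*v + 1/2 = -6*v + 1/2 = 1/2 - 6*v)
r(c) = -1
r(-10)/((-215*J(1))) = -1/((-215*(1/2 - 6*1))) = -1/((-215*(1/2 - 6))) = -1/((-215*(-11)/2)) = -1/((-5*(-473/2))) = -1/2365/2 = -1*2/2365 = -2/2365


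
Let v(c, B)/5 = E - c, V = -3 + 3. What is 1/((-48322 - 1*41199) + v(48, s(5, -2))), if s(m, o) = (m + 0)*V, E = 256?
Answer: -1/88481 ≈ -1.1302e-5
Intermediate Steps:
V = 0
s(m, o) = 0 (s(m, o) = (m + 0)*0 = m*0 = 0)
v(c, B) = 1280 - 5*c (v(c, B) = 5*(256 - c) = 1280 - 5*c)
1/((-48322 - 1*41199) + v(48, s(5, -2))) = 1/((-48322 - 1*41199) + (1280 - 5*48)) = 1/((-48322 - 41199) + (1280 - 240)) = 1/(-89521 + 1040) = 1/(-88481) = -1/88481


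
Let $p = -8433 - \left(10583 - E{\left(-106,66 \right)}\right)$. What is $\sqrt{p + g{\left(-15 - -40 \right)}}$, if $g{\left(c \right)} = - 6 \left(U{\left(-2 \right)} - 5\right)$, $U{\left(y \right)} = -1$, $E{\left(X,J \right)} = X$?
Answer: $i \sqrt{19086} \approx 138.15 i$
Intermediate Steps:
$g{\left(c \right)} = 36$ ($g{\left(c \right)} = - 6 \left(-1 - 5\right) = \left(-6\right) \left(-6\right) = 36$)
$p = -19122$ ($p = -8433 - \left(10583 - -106\right) = -8433 - \left(10583 + 106\right) = -8433 - 10689 = -19122$)
$\sqrt{p + g{\left(-15 - -40 \right)}} = \sqrt{-19122 + 36} = \sqrt{-19086} = i \sqrt{19086}$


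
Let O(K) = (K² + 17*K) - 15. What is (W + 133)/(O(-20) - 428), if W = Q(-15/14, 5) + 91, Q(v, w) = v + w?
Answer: -3191/5362 ≈ -0.59511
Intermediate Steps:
O(K) = -15 + K² + 17*K
W = 1329/14 (W = (-15/14 + 5) + 91 = 55/14 + 91 = 1329/14 ≈ 94.929)
(W + 133)/(O(-20) - 428) = (1329/14 + 133)/((-15 + (-20)² + 17*(-20)) - 428) = (3191/14)/((-15 + 400 - 340) - 428) = (3191/14)/(45 - 428) = (3191/14)/(-383) = -1/383*3191/14 = -3191/5362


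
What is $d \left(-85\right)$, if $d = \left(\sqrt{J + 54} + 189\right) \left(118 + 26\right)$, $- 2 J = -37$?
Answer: $-2313360 - 6120 \sqrt{290} \approx -2.4176 \cdot 10^{6}$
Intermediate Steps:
$J = \frac{37}{2}$ ($J = \left(- \frac{1}{2}\right) \left(-37\right) = \frac{37}{2} \approx 18.5$)
$d = 27216 + 72 \sqrt{290}$ ($d = \left(\sqrt{\frac{37}{2} + 54} + 189\right) \left(118 + 26\right) = \left(\sqrt{\frac{145}{2}} + 189\right) 144 = \left(\frac{\sqrt{290}}{2} + 189\right) 144 = \left(189 + \frac{\sqrt{290}}{2}\right) 144 = 27216 + 72 \sqrt{290} \approx 28442.0$)
$d \left(-85\right) = \left(27216 + 72 \sqrt{290}\right) \left(-85\right) = -2313360 - 6120 \sqrt{290}$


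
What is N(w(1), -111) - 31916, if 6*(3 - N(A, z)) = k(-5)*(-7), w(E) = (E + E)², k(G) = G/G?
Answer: -191471/6 ≈ -31912.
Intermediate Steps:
k(G) = 1
w(E) = 4*E² (w(E) = (2*E)² = 4*E²)
N(A, z) = 25/6 (N(A, z) = 3 - (-7)/6 = 3 - ⅙*(-7) = 3 + 7/6 = 25/6)
N(w(1), -111) - 31916 = 25/6 - 31916 = -191471/6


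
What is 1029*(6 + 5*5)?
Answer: 31899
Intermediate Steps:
1029*(6 + 5*5) = 1029*(6 + 25) = 1029*31 = 31899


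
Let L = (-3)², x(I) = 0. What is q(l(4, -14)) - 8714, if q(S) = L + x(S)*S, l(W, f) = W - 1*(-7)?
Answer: -8705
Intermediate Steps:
L = 9
l(W, f) = 7 + W (l(W, f) = W + 7 = 7 + W)
q(S) = 9 (q(S) = 9 + 0*S = 9 + 0 = 9)
q(l(4, -14)) - 8714 = 9 - 8714 = -8705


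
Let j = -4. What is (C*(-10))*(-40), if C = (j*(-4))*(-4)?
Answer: -25600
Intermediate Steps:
C = -64 (C = -4*(-4)*(-4) = 16*(-4) = -64)
(C*(-10))*(-40) = -64*(-10)*(-40) = 640*(-40) = -25600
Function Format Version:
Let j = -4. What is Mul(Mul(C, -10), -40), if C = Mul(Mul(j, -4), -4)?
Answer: -25600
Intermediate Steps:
C = -64 (C = Mul(Mul(-4, -4), -4) = Mul(16, -4) = -64)
Mul(Mul(C, -10), -40) = Mul(Mul(-64, -10), -40) = Mul(640, -40) = -25600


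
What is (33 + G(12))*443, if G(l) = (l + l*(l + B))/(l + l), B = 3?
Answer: 18163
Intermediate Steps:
G(l) = (l + l*(3 + l))/(2*l) (G(l) = (l + l*(l + 3))/(l + l) = (l + l*(3 + l))/((2*l)) = (l + l*(3 + l))*(1/(2*l)) = (l + l*(3 + l))/(2*l))
(33 + G(12))*443 = (33 + (2 + (½)*12))*443 = (33 + (2 + 6))*443 = (33 + 8)*443 = 41*443 = 18163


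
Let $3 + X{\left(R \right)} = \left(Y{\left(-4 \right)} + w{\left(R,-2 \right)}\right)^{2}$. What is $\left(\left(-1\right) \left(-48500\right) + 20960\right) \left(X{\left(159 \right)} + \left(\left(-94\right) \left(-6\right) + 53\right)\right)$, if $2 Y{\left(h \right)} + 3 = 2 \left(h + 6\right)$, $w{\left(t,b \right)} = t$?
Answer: $1809728205$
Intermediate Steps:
$Y{\left(h \right)} = \frac{9}{2} + h$ ($Y{\left(h \right)} = - \frac{3}{2} + \frac{2 \left(h + 6\right)}{2} = - \frac{3}{2} + \frac{2 \left(6 + h\right)}{2} = - \frac{3}{2} + \frac{12 + 2 h}{2} = - \frac{3}{2} + \left(6 + h\right) = \frac{9}{2} + h$)
$X{\left(R \right)} = -3 + \left(\frac{1}{2} + R\right)^{2}$ ($X{\left(R \right)} = -3 + \left(\left(\frac{9}{2} - 4\right) + R\right)^{2} = -3 + \left(\frac{1}{2} + R\right)^{2}$)
$\left(\left(-1\right) \left(-48500\right) + 20960\right) \left(X{\left(159 \right)} + \left(\left(-94\right) \left(-6\right) + 53\right)\right) = \left(\left(-1\right) \left(-48500\right) + 20960\right) \left(\left(- \frac{11}{4} + 159 + 159^{2}\right) + \left(\left(-94\right) \left(-6\right) + 53\right)\right) = \left(48500 + 20960\right) \left(\left(- \frac{11}{4} + 159 + 25281\right) + \left(564 + 53\right)\right) = 69460 \left(\frac{101749}{4} + 617\right) = 69460 \cdot \frac{104217}{4} = 1809728205$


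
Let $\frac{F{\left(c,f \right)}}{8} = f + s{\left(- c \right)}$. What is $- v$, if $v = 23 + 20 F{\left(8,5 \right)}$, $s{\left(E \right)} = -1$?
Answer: $-663$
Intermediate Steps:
$F{\left(c,f \right)} = -8 + 8 f$ ($F{\left(c,f \right)} = 8 \left(f - 1\right) = 8 \left(-1 + f\right) = -8 + 8 f$)
$v = 663$ ($v = 23 + 20 \left(-8 + 8 \cdot 5\right) = 23 + 20 \left(-8 + 40\right) = 23 + 20 \cdot 32 = 23 + 640 = 663$)
$- v = \left(-1\right) 663 = -663$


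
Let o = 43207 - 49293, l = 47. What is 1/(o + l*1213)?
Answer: 1/50925 ≈ 1.9637e-5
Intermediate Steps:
o = -6086
1/(o + l*1213) = 1/(-6086 + 47*1213) = 1/(-6086 + 57011) = 1/50925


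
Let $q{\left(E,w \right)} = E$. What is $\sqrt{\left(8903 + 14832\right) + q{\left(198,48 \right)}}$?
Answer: $\sqrt{23933} \approx 154.7$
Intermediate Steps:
$\sqrt{\left(8903 + 14832\right) + q{\left(198,48 \right)}} = \sqrt{\left(8903 + 14832\right) + 198} = \sqrt{23735 + 198} = \sqrt{23933}$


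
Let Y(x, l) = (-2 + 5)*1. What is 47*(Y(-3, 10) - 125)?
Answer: -5734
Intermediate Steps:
Y(x, l) = 3 (Y(x, l) = 3*1 = 3)
47*(Y(-3, 10) - 125) = 47*(3 - 125) = 47*(-122) = -5734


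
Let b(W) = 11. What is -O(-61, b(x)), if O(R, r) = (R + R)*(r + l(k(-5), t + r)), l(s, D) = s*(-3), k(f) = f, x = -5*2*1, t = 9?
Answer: 3172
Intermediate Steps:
x = -10 (x = -10*1 = -10)
l(s, D) = -3*s
O(R, r) = 2*R*(15 + r) (O(R, r) = (R + R)*(r - 3*(-5)) = (2*R)*(r + 15) = (2*R)*(15 + r) = 2*R*(15 + r))
-O(-61, b(x)) = -2*(-61)*(15 + 11) = -2*(-61)*26 = -1*(-3172) = 3172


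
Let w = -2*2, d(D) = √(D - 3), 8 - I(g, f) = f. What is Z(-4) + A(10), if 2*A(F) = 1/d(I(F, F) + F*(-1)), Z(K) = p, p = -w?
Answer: 4 - I*√15/30 ≈ 4.0 - 0.1291*I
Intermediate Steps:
I(g, f) = 8 - f
d(D) = √(-3 + D)
w = -4
p = 4 (p = -1*(-4) = 4)
Z(K) = 4
A(F) = 1/(2*√(5 - 2*F)) (A(F) = 1/(2*(√(-3 + ((8 - F) + F*(-1))))) = 1/(2*(√(-3 + ((8 - F) - F)))) = 1/(2*(√(-3 + (8 - 2*F)))) = 1/(2*(√(5 - 2*F))) = 1/(2*√(5 - 2*F)))
Z(-4) + A(10) = 4 + 1/(2*√(5 - 2*10)) = 4 + 1/(2*√(5 - 20)) = 4 + 1/(2*√(-15)) = 4 + (-I*√15/15)/2 = 4 - I*√15/30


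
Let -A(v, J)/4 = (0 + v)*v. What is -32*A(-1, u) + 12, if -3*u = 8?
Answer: 140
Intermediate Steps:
u = -8/3 (u = -⅓*8 = -8/3 ≈ -2.6667)
A(v, J) = -4*v² (A(v, J) = -4*(0 + v)*v = -4*v*v = -4*v²)
-32*A(-1, u) + 12 = -(-128)*(-1)² + 12 = -(-128) + 12 = -32*(-4) + 12 = 128 + 12 = 140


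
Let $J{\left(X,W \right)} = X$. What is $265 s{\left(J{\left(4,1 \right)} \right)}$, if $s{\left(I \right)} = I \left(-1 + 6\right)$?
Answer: $5300$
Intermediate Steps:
$s{\left(I \right)} = 5 I$ ($s{\left(I \right)} = I 5 = 5 I$)
$265 s{\left(J{\left(4,1 \right)} \right)} = 265 \cdot 5 \cdot 4 = 265 \cdot 20 = 5300$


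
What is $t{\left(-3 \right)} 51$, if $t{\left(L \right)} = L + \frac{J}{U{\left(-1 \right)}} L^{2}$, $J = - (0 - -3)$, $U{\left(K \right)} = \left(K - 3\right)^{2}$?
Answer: $- \frac{3825}{16} \approx -239.06$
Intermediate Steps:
$U{\left(K \right)} = \left(-3 + K\right)^{2}$
$J = -3$ ($J = - (0 + 3) = \left(-1\right) 3 = -3$)
$t{\left(L \right)} = L - \frac{3 L^{2}}{16}$ ($t{\left(L \right)} = L + - \frac{3}{\left(-3 - 1\right)^{2}} L^{2} = L + - \frac{3}{\left(-4\right)^{2}} L^{2} = L + - \frac{3}{16} L^{2} = L + \left(-3\right) \frac{1}{16} L^{2} = L - \frac{3 L^{2}}{16}$)
$t{\left(-3 \right)} 51 = \frac{1}{16} \left(-3\right) \left(16 - -9\right) 51 = \frac{1}{16} \left(-3\right) \left(16 + 9\right) 51 = \frac{1}{16} \left(-3\right) 25 \cdot 51 = \left(- \frac{75}{16}\right) 51 = - \frac{3825}{16}$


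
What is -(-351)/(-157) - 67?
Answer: -10870/157 ≈ -69.236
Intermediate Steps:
-(-351)/(-157) - 67 = -(-351)*(-1)/157 - 67 = -13*27/157 - 67 = -351/157 - 67 = -10870/157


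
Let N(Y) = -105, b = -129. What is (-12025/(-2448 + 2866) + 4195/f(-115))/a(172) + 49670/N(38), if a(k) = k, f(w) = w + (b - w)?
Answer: -30734372297/64922088 ≈ -473.40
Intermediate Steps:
f(w) = -129 (f(w) = w + (-129 - w) = -129)
(-12025/(-2448 + 2866) + 4195/f(-115))/a(172) + 49670/N(38) = (-12025/(-2448 + 2866) + 4195/(-129))/172 + 49670/(-105) = (-12025/418 + 4195*(-1/129))*(1/172) + 49670*(-1/105) = (-12025*1/418 - 4195/129)*(1/172) - 9934/21 = (-12025/418 - 4195/129)*(1/172) - 9934/21 = -3304735/53922*1/172 - 9934/21 = -3304735/9274584 - 9934/21 = -30734372297/64922088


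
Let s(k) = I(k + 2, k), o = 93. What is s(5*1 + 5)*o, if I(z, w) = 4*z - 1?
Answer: 4371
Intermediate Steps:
I(z, w) = -1 + 4*z
s(k) = 7 + 4*k (s(k) = -1 + 4*(k + 2) = -1 + 4*(2 + k) = -1 + (8 + 4*k) = 7 + 4*k)
s(5*1 + 5)*o = (7 + 4*(5*1 + 5))*93 = (7 + 4*(5 + 5))*93 = (7 + 4*10)*93 = (7 + 40)*93 = 47*93 = 4371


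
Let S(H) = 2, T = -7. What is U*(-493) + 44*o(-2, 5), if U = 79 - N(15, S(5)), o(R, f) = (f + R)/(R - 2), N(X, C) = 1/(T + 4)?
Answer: -117433/3 ≈ -39144.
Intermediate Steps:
N(X, C) = -⅓ (N(X, C) = 1/(-7 + 4) = 1/(-3) = -⅓)
o(R, f) = (R + f)/(-2 + R)
U = 238/3 (U = 79 - 1*(-⅓) = 79 + ⅓ = 238/3 ≈ 79.333)
U*(-493) + 44*o(-2, 5) = (238/3)*(-493) + 44*((-2 + 5)/(-2 - 2)) = -117334/3 + 44*(3/(-4)) = -117334/3 + 44*(-¼*3) = -117334/3 + 44*(-¾) = -117334/3 - 33 = -117433/3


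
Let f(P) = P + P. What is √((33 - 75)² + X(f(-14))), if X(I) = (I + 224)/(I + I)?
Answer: √7042/2 ≈ 41.958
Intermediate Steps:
f(P) = 2*P
X(I) = (224 + I)/(2*I) (X(I) = (224 + I)/((2*I)) = (224 + I)*(1/(2*I)) = (224 + I)/(2*I))
√((33 - 75)² + X(f(-14))) = √((33 - 75)² + (224 + 2*(-14))/(2*((2*(-14))))) = √((-42)² + (½)*(224 - 28)/(-28)) = √(1764 + (½)*(-1/28)*196) = √(1764 - 7/2) = √(3521/2) = √7042/2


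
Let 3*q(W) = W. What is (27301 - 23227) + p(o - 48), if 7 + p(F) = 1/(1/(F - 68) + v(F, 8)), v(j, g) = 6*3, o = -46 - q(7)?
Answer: 36078850/8871 ≈ 4067.1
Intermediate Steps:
q(W) = W/3
o = -145/3 (o = -46 - 7/3 = -145/3 ≈ -48.333)
v(j, g) = 18
p(F) = -7 + 1/(18 + 1/(-68 + F)) (p(F) = -7 + 1/(1/(F - 68) + 18) = -7 + 1/(1/(-68 + F) + 18) = -7 + 1/(18 + 1/(-68 + F)))
(27301 - 23227) + p(o - 48) = (27301 - 23227) + (8493 - 125*(-145/3 - 48))/(-1223 + 18*(-145/3 - 48)) = 4074 + (8493 - 125*(-289/3))/(-1223 + 18*(-289/3)) = 4074 + (8493 + 36125/3)/(-1223 - 1734) = 4074 + (61604/3)/(-2957) = 4074 - 1/2957*61604/3 = 4074 - 61604/8871 = 36078850/8871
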